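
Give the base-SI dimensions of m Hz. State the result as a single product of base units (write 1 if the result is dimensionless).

m·s⁻¹

Hz = s⁻¹.
Combining: m·Hz = m · s⁻¹ = m·s⁻¹.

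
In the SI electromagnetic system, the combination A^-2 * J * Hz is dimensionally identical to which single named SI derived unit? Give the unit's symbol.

J = N·m (work = force × distance),
    = kg·m²·s⁻².
Hz = 1/s = s⁻¹ (frequency is cycles per second).
Combining: A⁻²·J·Hz = A⁻² · (kg·m²·s⁻²) · s⁻¹ = kg·m²·s⁻³·A⁻².
kg·m²·s⁻³·A⁻² is the base-SI form of the ohm.

Ω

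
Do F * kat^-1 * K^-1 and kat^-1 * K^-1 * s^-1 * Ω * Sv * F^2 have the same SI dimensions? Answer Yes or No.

Left side:
  F = C/V (capacitance = charge per voltage),
      = A·s/(kg·m²·s⁻³·A⁻¹) (substituting C and V),
      = kg⁻¹·m⁻²·s⁴·A².
  kat = mol/s = s⁻¹·mol (catalytic activity).
  So kat⁻¹ = s·mol⁻¹.
  Combining: F·kat⁻¹·K⁻¹ = (kg⁻¹·m⁻²·s⁴·A²) · (s·mol⁻¹) · K⁻¹ = kg⁻¹·m⁻²·s⁵·A²·K⁻¹·mol⁻¹.
Right side:
  kat = mol/s = s⁻¹·mol (catalytic activity).
  So kat⁻¹ = s·mol⁻¹.
  Ω = V/A (resistance = voltage per current),
      = kg·m²·s⁻³·A⁻².
  Sv = J/kg (equivalent dose = energy per mass),
      = m²·s⁻².
  F = C/V (capacitance = charge per voltage),
      = A·s/(kg·m²·s⁻³·A⁻¹) (substituting C and V),
      = kg⁻¹·m⁻²·s⁴·A².
  So F² = kg⁻²·m⁻⁴·s⁸·A⁴.
  Combining: kat⁻¹·K⁻¹·s⁻¹·Ω·Sv·F² = (s·mol⁻¹) · K⁻¹ · s⁻¹ · (kg·m²·s⁻³·A⁻²) · (m²·s⁻²) · (kg⁻²·m⁻⁴·s⁸·A⁴) = kg⁻¹·s³·A²·K⁻¹·mol⁻¹.
Left is kg⁻¹·m⁻²·s⁵·A²·K⁻¹·mol⁻¹; right is kg⁻¹·s³·A²·K⁻¹·mol⁻¹ — different.

No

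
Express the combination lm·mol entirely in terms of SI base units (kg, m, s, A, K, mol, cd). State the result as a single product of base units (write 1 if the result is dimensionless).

lm = cd.
Combining: lm·mol = cd · mol = mol·cd.

mol·cd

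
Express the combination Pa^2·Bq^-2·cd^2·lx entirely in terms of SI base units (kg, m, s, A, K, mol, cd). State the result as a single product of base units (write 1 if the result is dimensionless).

kg²·m⁻⁴·s⁻²·cd³

Pa = kg·m⁻¹·s⁻².
So Pa² = kg²·m⁻²·s⁻⁴.
Bq = s⁻¹.
So Bq⁻² = s².
lx = m⁻²·cd.
Combining: Pa²·Bq⁻²·cd²·lx = (kg²·m⁻²·s⁻⁴) · s² · cd² · (m⁻²·cd) = kg²·m⁻⁴·s⁻²·cd³.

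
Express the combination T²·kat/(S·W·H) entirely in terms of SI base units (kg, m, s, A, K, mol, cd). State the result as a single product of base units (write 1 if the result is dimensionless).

kg·m⁻²·s⁻³·A⁻²·mol

T = kg·s⁻²·A⁻¹.
So T² = kg²·s⁻⁴·A⁻².
S = kg⁻¹·m⁻²·s³·A².
So S⁻¹ = kg·m²·s⁻³·A⁻².
W = kg·m²·s⁻³.
So W⁻¹ = kg⁻¹·m⁻²·s³.
kat = s⁻¹·mol.
H = kg·m²·s⁻²·A⁻².
So H⁻¹ = kg⁻¹·m⁻²·s²·A².
Combining: T²·S⁻¹·W⁻¹·kat·H⁻¹ = (kg²·s⁻⁴·A⁻²) · (kg·m²·s⁻³·A⁻²) · (kg⁻¹·m⁻²·s³) · (s⁻¹·mol) · (kg⁻¹·m⁻²·s²·A²) = kg·m⁻²·s⁻³·A⁻²·mol.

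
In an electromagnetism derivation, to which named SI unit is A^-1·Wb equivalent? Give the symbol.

H

Wb = kg·m²·s⁻²·A⁻¹.
Combining: A⁻¹·Wb = A⁻¹ · (kg·m²·s⁻²·A⁻¹) = kg·m²·s⁻²·A⁻².
kg·m²·s⁻²·A⁻² is the base-SI form of the henry.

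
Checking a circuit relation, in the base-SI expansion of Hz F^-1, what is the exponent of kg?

1

Hz = 1/s = s⁻¹ (frequency is cycles per second).
F = C/V (capacitance = charge per voltage),
    = A·s/(kg·m²·s⁻³·A⁻¹) (substituting C and V),
    = kg⁻¹·m⁻²·s⁴·A².
So F⁻¹ = kg·m²·s⁻⁴·A⁻².
Combining: Hz·F⁻¹ = s⁻¹ · (kg·m²·s⁻⁴·A⁻²) = kg·m²·s⁻⁵·A⁻².
The exponent of kg is 1.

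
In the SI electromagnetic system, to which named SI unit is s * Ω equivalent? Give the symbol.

Ω = kg·m²·s⁻³·A⁻².
Combining: s·Ω = s · (kg·m²·s⁻³·A⁻²) = kg·m²·s⁻²·A⁻².
kg·m²·s⁻²·A⁻² is the base-SI form of the henry.

H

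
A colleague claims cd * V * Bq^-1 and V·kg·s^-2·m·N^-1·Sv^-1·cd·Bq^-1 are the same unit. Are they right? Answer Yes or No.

No

Left side:
  V = W/A (potential = power per current),
      = kg·m²·s⁻³·A⁻¹.
  Bq = 1/s = s⁻¹ (activity is decays per second).
  So Bq⁻¹ = s.
  Combining: cd·V·Bq⁻¹ = cd · (kg·m²·s⁻³·A⁻¹) · s = kg·m²·s⁻²·A⁻¹·cd.
Right side:
  V = kg·m²·s⁻³·A⁻¹.
  N = kg·m·s⁻².
  So N⁻¹ = kg⁻¹·m⁻¹·s².
  Sv = m²·s⁻².
  So Sv⁻¹ = m⁻²·s².
  Bq = s⁻¹.
  So Bq⁻¹ = s.
  Combining: V·kg·s⁻²·m·N⁻¹·Sv⁻¹·cd·Bq⁻¹ = (kg·m²·s⁻³·A⁻¹) · kg · s⁻² · m · (kg⁻¹·m⁻¹·s²) · (m⁻²·s²) · cd · s = kg·A⁻¹·cd.
Left is kg·m²·s⁻²·A⁻¹·cd; right is kg·A⁻¹·cd — different.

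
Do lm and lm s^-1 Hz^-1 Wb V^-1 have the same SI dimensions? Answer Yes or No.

Left side:
  lm = cd.
Right side:
  lm = cd·sr = cd (luminous flux; sr is dimensionless).
  Hz = 1/s = s⁻¹ (frequency is cycles per second).
  So Hz⁻¹ = s.
  Wb = V·s (flux: a volt is a weber per second),
      = kg·m²·s⁻²·A⁻¹.
  V = W/A (potential = power per current),
      = kg·m²·s⁻³·A⁻¹.
  So V⁻¹ = kg⁻¹·m⁻²·s³·A.
  Combining: lm·s⁻¹·Hz⁻¹·Wb·V⁻¹ = cd · s⁻¹ · s · (kg·m²·s⁻²·A⁻¹) · (kg⁻¹·m⁻²·s³·A) = s·cd.
Left is cd; right is s·cd — different.

No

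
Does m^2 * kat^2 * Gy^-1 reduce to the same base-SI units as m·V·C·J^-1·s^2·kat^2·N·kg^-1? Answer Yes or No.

No

Left side:
  kat = mol/s = s⁻¹·mol (catalytic activity).
  So kat² = s⁻²·mol².
  Gy = J/kg (absorbed dose = energy per mass),
      = m²·s⁻².
  So Gy⁻¹ = m⁻²·s².
  Combining: m²·kat²·Gy⁻¹ = m² · (s⁻²·mol²) · (m⁻²·s²) = mol².
Right side:
  V = kg·m²·s⁻³·A⁻¹.
  C = s·A.
  J = kg·m²·s⁻².
  So J⁻¹ = kg⁻¹·m⁻²·s².
  kat = s⁻¹·mol.
  So kat² = s⁻²·mol².
  N = kg·m·s⁻².
  Combining: m·V·C·J⁻¹·s²·kat²·N·kg⁻¹ = m · (kg·m²·s⁻³·A⁻¹) · (s·A) · (kg⁻¹·m⁻²·s²) · s² · (s⁻²·mol²) · (kg·m·s⁻²) · kg⁻¹ = m²·s⁻²·mol².
Left is mol²; right is m²·s⁻²·mol² — different.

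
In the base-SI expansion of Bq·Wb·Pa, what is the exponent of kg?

2

Bq = 1/s = s⁻¹ (activity is decays per second).
Wb = V·s (flux: a volt is a weber per second),
    = kg·m²·s⁻²·A⁻¹.
Pa = N/m² (pressure = force per area),
    = kg·m⁻¹·s⁻².
Combining: Bq·Wb·Pa = s⁻¹ · (kg·m²·s⁻²·A⁻¹) · (kg·m⁻¹·s⁻²) = kg²·m·s⁻⁵·A⁻¹.
The exponent of kg is 2.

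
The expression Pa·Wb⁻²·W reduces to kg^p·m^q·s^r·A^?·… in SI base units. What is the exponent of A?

Pa = kg·m⁻¹·s⁻².
Wb = kg·m²·s⁻²·A⁻¹.
So Wb⁻² = kg⁻²·m⁻⁴·s⁴·A².
W = kg·m²·s⁻³.
Combining: Pa·Wb⁻²·W = (kg·m⁻¹·s⁻²) · (kg⁻²·m⁻⁴·s⁴·A²) · (kg·m²·s⁻³) = m⁻³·s⁻¹·A².
The exponent of A is 2.

2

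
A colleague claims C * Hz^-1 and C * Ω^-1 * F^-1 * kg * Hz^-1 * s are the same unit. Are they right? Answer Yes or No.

Left side:
  C = A·s = s·A (charge = current × time).
  Hz = 1/s = s⁻¹ (frequency is cycles per second).
  So Hz⁻¹ = s.
  Combining: C·Hz⁻¹ = (s·A) · s = s²·A.
Right side:
  C = s·A.
  Ω = kg·m²·s⁻³·A⁻².
  So Ω⁻¹ = kg⁻¹·m⁻²·s³·A².
  F = kg⁻¹·m⁻²·s⁴·A².
  So F⁻¹ = kg·m²·s⁻⁴·A⁻².
  Hz = s⁻¹.
  So Hz⁻¹ = s.
  Combining: C·Ω⁻¹·F⁻¹·kg·Hz⁻¹·s = (s·A) · (kg⁻¹·m⁻²·s³·A²) · (kg·m²·s⁻⁴·A⁻²) · kg · s · s = kg·s²·A.
Left is s²·A; right is kg·s²·A — different.

No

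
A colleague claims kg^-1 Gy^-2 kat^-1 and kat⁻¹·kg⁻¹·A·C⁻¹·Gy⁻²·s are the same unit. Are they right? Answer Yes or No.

Yes

Left side:
  Gy = J/kg (absorbed dose = energy per mass),
      = m²·s⁻².
  So Gy⁻² = m⁻⁴·s⁴.
  kat = mol/s = s⁻¹·mol (catalytic activity).
  So kat⁻¹ = s·mol⁻¹.
  Combining: kg⁻¹·Gy⁻²·kat⁻¹ = kg⁻¹ · (m⁻⁴·s⁴) · (s·mol⁻¹) = kg⁻¹·m⁻⁴·s⁵·mol⁻¹.
Right side:
  kat = mol/s = s⁻¹·mol (catalytic activity).
  So kat⁻¹ = s·mol⁻¹.
  C = A·s = s·A (charge = current × time).
  So C⁻¹ = s⁻¹·A⁻¹.
  Gy = J/kg (absorbed dose = energy per mass),
      = m²·s⁻².
  So Gy⁻² = m⁻⁴·s⁴.
  Combining: kat⁻¹·kg⁻¹·A·C⁻¹·Gy⁻²·s = (s·mol⁻¹) · kg⁻¹ · A · (s⁻¹·A⁻¹) · (m⁻⁴·s⁴) · s = kg⁻¹·m⁻⁴·s⁵·mol⁻¹.
Both reduce to kg⁻¹·m⁻⁴·s⁵·mol⁻¹.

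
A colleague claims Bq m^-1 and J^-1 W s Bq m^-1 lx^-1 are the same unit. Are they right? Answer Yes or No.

No

Left side:
  Bq = 1/s = s⁻¹ (activity is decays per second).
  Combining: Bq·m⁻¹ = s⁻¹ · m⁻¹ = m⁻¹·s⁻¹.
Right side:
  J = N·m (work = force × distance),
      = kg·m²·s⁻².
  So J⁻¹ = kg⁻¹·m⁻²·s².
  W = J/s (power = energy per time),
      = kg·m²·s⁻³.
  Bq = 1/s = s⁻¹ (activity is decays per second).
  lx = lm/m² (illuminance = luminous flux per area),
      = m⁻²·cd.
  So lx⁻¹ = m²·cd⁻¹.
  Combining: J⁻¹·W·s·Bq·m⁻¹·lx⁻¹ = (kg⁻¹·m⁻²·s²) · (kg·m²·s⁻³) · s · s⁻¹ · m⁻¹ · (m²·cd⁻¹) = m·s⁻¹·cd⁻¹.
Left is m⁻¹·s⁻¹; right is m·s⁻¹·cd⁻¹ — different.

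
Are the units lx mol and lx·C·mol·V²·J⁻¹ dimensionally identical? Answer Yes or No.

Left side:
  lx = m⁻²·cd.
  Combining: lx·mol = (m⁻²·cd) · mol = m⁻²·mol·cd.
Right side:
  lx = m⁻²·cd.
  C = s·A.
  V = kg·m²·s⁻³·A⁻¹.
  So V² = kg²·m⁴·s⁻⁶·A⁻².
  J = kg·m²·s⁻².
  So J⁻¹ = kg⁻¹·m⁻²·s².
  Combining: lx·C·mol·V²·J⁻¹ = (m⁻²·cd) · (s·A) · mol · (kg²·m⁴·s⁻⁶·A⁻²) · (kg⁻¹·m⁻²·s²) = kg·s⁻³·A⁻¹·mol·cd.
Left is m⁻²·mol·cd; right is kg·s⁻³·A⁻¹·mol·cd — different.

No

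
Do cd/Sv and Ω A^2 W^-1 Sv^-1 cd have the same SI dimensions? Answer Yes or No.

Left side:
  Sv = J/kg (equivalent dose = energy per mass),
      = m²·s⁻².
  So Sv⁻¹ = m⁻²·s².
  Combining: Sv⁻¹·cd = (m⁻²·s²) · cd = m⁻²·s²·cd.
Right side:
  Ω = kg·m²·s⁻³·A⁻².
  W = kg·m²·s⁻³.
  So W⁻¹ = kg⁻¹·m⁻²·s³.
  Sv = m²·s⁻².
  So Sv⁻¹ = m⁻²·s².
  Combining: Ω·A²·W⁻¹·Sv⁻¹·cd = (kg·m²·s⁻³·A⁻²) · A² · (kg⁻¹·m⁻²·s³) · (m⁻²·s²) · cd = m⁻²·s²·cd.
Both reduce to m⁻²·s²·cd.

Yes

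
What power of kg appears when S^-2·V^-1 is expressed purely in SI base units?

S = 1/Ω (conductance is reciprocal resistance),
    = kg⁻¹·m⁻²·s³·A².
So S⁻² = kg²·m⁴·s⁻⁶·A⁻⁴.
V = W/A (potential = power per current),
    = kg·m²·s⁻³·A⁻¹.
So V⁻¹ = kg⁻¹·m⁻²·s³·A.
Combining: S⁻²·V⁻¹ = (kg²·m⁴·s⁻⁶·A⁻⁴) · (kg⁻¹·m⁻²·s³·A) = kg·m²·s⁻³·A⁻³.
The exponent of kg is 1.

1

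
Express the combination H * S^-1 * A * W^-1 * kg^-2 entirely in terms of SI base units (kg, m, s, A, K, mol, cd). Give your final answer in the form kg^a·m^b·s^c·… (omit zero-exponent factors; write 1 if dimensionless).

kg⁻¹·m²·s⁻²·A⁻³

H = kg·m²·s⁻²·A⁻².
S = kg⁻¹·m⁻²·s³·A².
So S⁻¹ = kg·m²·s⁻³·A⁻².
W = kg·m²·s⁻³.
So W⁻¹ = kg⁻¹·m⁻²·s³.
Combining: H·S⁻¹·A·W⁻¹·kg⁻² = (kg·m²·s⁻²·A⁻²) · (kg·m²·s⁻³·A⁻²) · A · (kg⁻¹·m⁻²·s³) · kg⁻² = kg⁻¹·m²·s⁻²·A⁻³.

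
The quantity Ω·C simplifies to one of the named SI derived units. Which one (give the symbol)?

Wb

Ω = V/A (resistance = voltage per current),
    = kg·m²·s⁻³·A⁻².
C = A·s = s·A (charge = current × time).
Combining: Ω·C = (kg·m²·s⁻³·A⁻²) · (s·A) = kg·m²·s⁻²·A⁻¹.
kg·m²·s⁻²·A⁻¹ is the base-SI form of the weber.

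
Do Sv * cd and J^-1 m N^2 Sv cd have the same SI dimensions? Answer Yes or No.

No

Left side:
  Sv = J/kg (equivalent dose = energy per mass),
      = m²·s⁻².
  Combining: Sv·cd = (m²·s⁻²) · cd = m²·s⁻²·cd.
Right side:
  J = N·m (work = force × distance),
      = kg·m²·s⁻².
  So J⁻¹ = kg⁻¹·m⁻²·s².
  N = kg·m/s² = kg·m·s⁻² (force = mass × acceleration).
  So N² = kg²·m²·s⁻⁴.
  Sv = J/kg (equivalent dose = energy per mass),
      = m²·s⁻².
  Combining: J⁻¹·m·N²·Sv·cd = (kg⁻¹·m⁻²·s²) · m · (kg²·m²·s⁻⁴) · (m²·s⁻²) · cd = kg·m³·s⁻⁴·cd.
Left is m²·s⁻²·cd; right is kg·m³·s⁻⁴·cd — different.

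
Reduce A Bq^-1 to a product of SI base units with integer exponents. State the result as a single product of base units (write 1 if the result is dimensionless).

Bq = s⁻¹.
So Bq⁻¹ = s.
Combining: A·Bq⁻¹ = A · s = s·A.

s·A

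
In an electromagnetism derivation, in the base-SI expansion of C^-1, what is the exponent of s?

C = A·s = s·A (charge = current × time).
So C⁻¹ = s⁻¹·A⁻¹.
The exponent of s is -1.

-1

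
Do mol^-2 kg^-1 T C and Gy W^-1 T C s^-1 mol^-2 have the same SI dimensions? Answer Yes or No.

Yes

Left side:
  T = Wb/m² (flux density = flux per area),
      = kg·s⁻²·A⁻¹.
  C = A·s = s·A (charge = current × time).
  Combining: mol⁻²·kg⁻¹·T·C = mol⁻² · kg⁻¹ · (kg·s⁻²·A⁻¹) · (s·A) = s⁻¹·mol⁻².
Right side:
  Gy = J/kg (absorbed dose = energy per mass),
      = m²·s⁻².
  W = J/s (power = energy per time),
      = kg·m²·s⁻³.
  So W⁻¹ = kg⁻¹·m⁻²·s³.
  T = Wb/m² (flux density = flux per area),
      = kg·s⁻²·A⁻¹.
  C = A·s = s·A (charge = current × time).
  Combining: Gy·W⁻¹·T·C·s⁻¹·mol⁻² = (m²·s⁻²) · (kg⁻¹·m⁻²·s³) · (kg·s⁻²·A⁻¹) · (s·A) · s⁻¹ · mol⁻² = s⁻¹·mol⁻².
Both reduce to s⁻¹·mol⁻².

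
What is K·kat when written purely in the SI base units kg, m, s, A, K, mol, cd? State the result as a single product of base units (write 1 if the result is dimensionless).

s⁻¹·K·mol

kat = mol/s = s⁻¹·mol (catalytic activity).
Combining: K·kat = K · (s⁻¹·mol) = s⁻¹·K·mol.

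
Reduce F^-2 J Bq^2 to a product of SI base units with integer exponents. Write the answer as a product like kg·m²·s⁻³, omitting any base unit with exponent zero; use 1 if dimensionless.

kg³·m⁶·s⁻¹²·A⁻⁴

F = C/V (capacitance = charge per voltage),
    = A·s/(kg·m²·s⁻³·A⁻¹) (substituting C and V),
    = kg⁻¹·m⁻²·s⁴·A².
So F⁻² = kg²·m⁴·s⁻⁸·A⁻⁴.
J = N·m (work = force × distance),
    = kg·m²·s⁻².
Bq = 1/s = s⁻¹ (activity is decays per second).
So Bq² = s⁻².
Combining: F⁻²·J·Bq² = (kg²·m⁴·s⁻⁸·A⁻⁴) · (kg·m²·s⁻²) · s⁻² = kg³·m⁶·s⁻¹²·A⁻⁴.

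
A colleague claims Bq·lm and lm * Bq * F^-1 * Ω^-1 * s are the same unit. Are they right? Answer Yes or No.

Left side:
  Bq = 1/s = s⁻¹ (activity is decays per second).
  lm = cd·sr = cd (luminous flux; sr is dimensionless).
  Combining: Bq·lm = s⁻¹ · cd = s⁻¹·cd.
Right side:
  lm = cd·sr = cd (luminous flux; sr is dimensionless).
  Bq = 1/s = s⁻¹ (activity is decays per second).
  F = C/V (capacitance = charge per voltage),
      = A·s/(kg·m²·s⁻³·A⁻¹) (substituting C and V),
      = kg⁻¹·m⁻²·s⁴·A².
  So F⁻¹ = kg·m²·s⁻⁴·A⁻².
  Ω = V/A (resistance = voltage per current),
      = kg·m²·s⁻³·A⁻².
  So Ω⁻¹ = kg⁻¹·m⁻²·s³·A².
  Combining: lm·Bq·F⁻¹·Ω⁻¹·s = cd · s⁻¹ · (kg·m²·s⁻⁴·A⁻²) · (kg⁻¹·m⁻²·s³·A²) · s = s⁻¹·cd.
Both reduce to s⁻¹·cd.

Yes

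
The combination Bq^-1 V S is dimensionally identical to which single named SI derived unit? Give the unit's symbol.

Bq = s⁻¹.
So Bq⁻¹ = s.
V = kg·m²·s⁻³·A⁻¹.
S = kg⁻¹·m⁻²·s³·A².
Combining: Bq⁻¹·V·S = s · (kg·m²·s⁻³·A⁻¹) · (kg⁻¹·m⁻²·s³·A²) = s·A.
s·A is the base-SI form of the coulomb.

C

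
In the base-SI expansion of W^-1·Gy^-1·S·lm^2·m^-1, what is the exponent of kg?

-2

W = J/s (power = energy per time),
    = kg·m²·s⁻³.
So W⁻¹ = kg⁻¹·m⁻²·s³.
Gy = J/kg (absorbed dose = energy per mass),
    = m²·s⁻².
So Gy⁻¹ = m⁻²·s².
S = 1/Ω (conductance is reciprocal resistance),
    = kg⁻¹·m⁻²·s³·A².
lm = cd·sr = cd (luminous flux; sr is dimensionless).
So lm² = cd².
Combining: W⁻¹·Gy⁻¹·S·lm²·m⁻¹ = (kg⁻¹·m⁻²·s³) · (m⁻²·s²) · (kg⁻¹·m⁻²·s³·A²) · cd² · m⁻¹ = kg⁻²·m⁻⁷·s⁸·A²·cd².
The exponent of kg is -2.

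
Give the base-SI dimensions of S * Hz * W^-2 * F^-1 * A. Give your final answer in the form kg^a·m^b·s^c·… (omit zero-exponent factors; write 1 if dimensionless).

kg⁻²·m⁻⁴·s⁴·A

S = kg⁻¹·m⁻²·s³·A².
Hz = s⁻¹.
W = kg·m²·s⁻³.
So W⁻² = kg⁻²·m⁻⁴·s⁶.
F = kg⁻¹·m⁻²·s⁴·A².
So F⁻¹ = kg·m²·s⁻⁴·A⁻².
Combining: S·Hz·W⁻²·F⁻¹·A = (kg⁻¹·m⁻²·s³·A²) · s⁻¹ · (kg⁻²·m⁻⁴·s⁶) · (kg·m²·s⁻⁴·A⁻²) · A = kg⁻²·m⁻⁴·s⁴·A.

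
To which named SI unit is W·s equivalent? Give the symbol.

J

W = kg·m²·s⁻³.
Combining: W·s = (kg·m²·s⁻³) · s = kg·m²·s⁻².
kg·m²·s⁻² is the base-SI form of the joule.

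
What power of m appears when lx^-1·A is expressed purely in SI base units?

2

lx = lm/m² (illuminance = luminous flux per area),
    = m⁻²·cd.
So lx⁻¹ = m²·cd⁻¹.
Combining: lx⁻¹·A = (m²·cd⁻¹) · A = m²·A·cd⁻¹.
The exponent of m is 2.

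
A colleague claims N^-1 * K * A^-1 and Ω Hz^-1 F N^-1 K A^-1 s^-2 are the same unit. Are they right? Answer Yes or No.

Yes

Left side:
  N = kg·m/s² = kg·m·s⁻² (force = mass × acceleration).
  So N⁻¹ = kg⁻¹·m⁻¹·s².
  Combining: N⁻¹·K·A⁻¹ = (kg⁻¹·m⁻¹·s²) · K · A⁻¹ = kg⁻¹·m⁻¹·s²·A⁻¹·K.
Right side:
  Ω = kg·m²·s⁻³·A⁻².
  Hz = s⁻¹.
  So Hz⁻¹ = s.
  F = kg⁻¹·m⁻²·s⁴·A².
  N = kg·m·s⁻².
  So N⁻¹ = kg⁻¹·m⁻¹·s².
  Combining: Ω·Hz⁻¹·F·N⁻¹·K·A⁻¹·s⁻² = (kg·m²·s⁻³·A⁻²) · s · (kg⁻¹·m⁻²·s⁴·A²) · (kg⁻¹·m⁻¹·s²) · K · A⁻¹ · s⁻² = kg⁻¹·m⁻¹·s²·A⁻¹·K.
Both reduce to kg⁻¹·m⁻¹·s²·A⁻¹·K.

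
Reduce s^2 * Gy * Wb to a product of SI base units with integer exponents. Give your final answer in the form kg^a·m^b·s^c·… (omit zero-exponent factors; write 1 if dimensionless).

Gy = m²·s⁻².
Wb = kg·m²·s⁻²·A⁻¹.
Combining: s²·Gy·Wb = s² · (m²·s⁻²) · (kg·m²·s⁻²·A⁻¹) = kg·m⁴·s⁻²·A⁻¹.

kg·m⁴·s⁻²·A⁻¹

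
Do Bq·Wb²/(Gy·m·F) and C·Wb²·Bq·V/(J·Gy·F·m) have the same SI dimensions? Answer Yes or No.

Left side:
  Gy = m²·s⁻².
  So Gy⁻¹ = m⁻²·s².
  Bq = s⁻¹.
  F = kg⁻¹·m⁻²·s⁴·A².
  So F⁻¹ = kg·m²·s⁻⁴·A⁻².
  Wb = kg·m²·s⁻²·A⁻¹.
  So Wb² = kg²·m⁴·s⁻⁴·A⁻².
  Combining: Gy⁻¹·m⁻¹·Bq·F⁻¹·Wb² = (m⁻²·s²) · m⁻¹ · s⁻¹ · (kg·m²·s⁻⁴·A⁻²) · (kg²·m⁴·s⁻⁴·A⁻²) = kg³·m³·s⁻⁷·A⁻⁴.
Right side:
  C = A·s = s·A (charge = current × time).
  J = N·m (work = force × distance),
      = kg·m²·s⁻².
  So J⁻¹ = kg⁻¹·m⁻²·s².
  Wb = V·s (flux: a volt is a weber per second),
      = kg·m²·s⁻²·A⁻¹.
  So Wb² = kg²·m⁴·s⁻⁴·A⁻².
  Gy = J/kg (absorbed dose = energy per mass),
      = m²·s⁻².
  So Gy⁻¹ = m⁻²·s².
  F = C/V (capacitance = charge per voltage),
      = A·s/(kg·m²·s⁻³·A⁻¹) (substituting C and V),
      = kg⁻¹·m⁻²·s⁴·A².
  So F⁻¹ = kg·m²·s⁻⁴·A⁻².
  Bq = 1/s = s⁻¹ (activity is decays per second).
  V = W/A (potential = power per current),
      = kg·m²·s⁻³·A⁻¹.
  Combining: C·J⁻¹·Wb²·Gy⁻¹·F⁻¹·Bq·m⁻¹·V = (s·A) · (kg⁻¹·m⁻²·s²) · (kg²·m⁴·s⁻⁴·A⁻²) · (m⁻²·s²) · (kg·m²·s⁻⁴·A⁻²) · s⁻¹ · m⁻¹ · (kg·m²·s⁻³·A⁻¹) = kg³·m³·s⁻⁷·A⁻⁴.
Both reduce to kg³·m³·s⁻⁷·A⁻⁴.

Yes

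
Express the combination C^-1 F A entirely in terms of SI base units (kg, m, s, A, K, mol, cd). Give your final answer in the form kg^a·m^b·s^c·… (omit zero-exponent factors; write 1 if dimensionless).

C = s·A.
So C⁻¹ = s⁻¹·A⁻¹.
F = kg⁻¹·m⁻²·s⁴·A².
Combining: C⁻¹·F·A = (s⁻¹·A⁻¹) · (kg⁻¹·m⁻²·s⁴·A²) · A = kg⁻¹·m⁻²·s³·A².

kg⁻¹·m⁻²·s³·A²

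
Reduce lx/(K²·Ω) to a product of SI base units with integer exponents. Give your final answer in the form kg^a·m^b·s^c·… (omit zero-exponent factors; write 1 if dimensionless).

Ω = kg·m²·s⁻³·A⁻².
So Ω⁻¹ = kg⁻¹·m⁻²·s³·A².
lx = m⁻²·cd.
Combining: K⁻²·Ω⁻¹·lx = K⁻² · (kg⁻¹·m⁻²·s³·A²) · (m⁻²·cd) = kg⁻¹·m⁻⁴·s³·A²·K⁻²·cd.

kg⁻¹·m⁻⁴·s³·A²·K⁻²·cd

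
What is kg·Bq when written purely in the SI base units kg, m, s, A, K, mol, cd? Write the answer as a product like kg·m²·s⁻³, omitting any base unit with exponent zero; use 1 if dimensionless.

Bq = s⁻¹.
Combining: kg·Bq = kg · s⁻¹ = kg·s⁻¹.

kg·s⁻¹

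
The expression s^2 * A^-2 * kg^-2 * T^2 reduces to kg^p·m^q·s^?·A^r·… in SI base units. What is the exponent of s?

-2

T = Wb/m² (flux density = flux per area),
    = kg·s⁻²·A⁻¹.
So T² = kg²·s⁻⁴·A⁻².
Combining: s²·A⁻²·kg⁻²·T² = s² · A⁻² · kg⁻² · (kg²·s⁻⁴·A⁻²) = s⁻²·A⁻⁴.
The exponent of s is -2.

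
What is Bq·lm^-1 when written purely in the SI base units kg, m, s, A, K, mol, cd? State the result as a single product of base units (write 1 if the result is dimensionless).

Bq = s⁻¹.
lm = cd.
So lm⁻¹ = cd⁻¹.
Combining: Bq·lm⁻¹ = s⁻¹ · cd⁻¹ = s⁻¹·cd⁻¹.

s⁻¹·cd⁻¹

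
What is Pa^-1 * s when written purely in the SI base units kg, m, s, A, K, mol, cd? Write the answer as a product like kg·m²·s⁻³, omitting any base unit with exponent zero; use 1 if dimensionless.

kg⁻¹·m·s³

Pa = kg·m⁻¹·s⁻².
So Pa⁻¹ = kg⁻¹·m·s².
Combining: Pa⁻¹·s = (kg⁻¹·m·s²) · s = kg⁻¹·m·s³.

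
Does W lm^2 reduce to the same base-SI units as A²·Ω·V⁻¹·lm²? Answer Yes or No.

Left side:
  W = J/s (power = energy per time),
      = kg·m²·s⁻³.
  lm = cd·sr = cd (luminous flux; sr is dimensionless).
  So lm² = cd².
  Combining: W·lm² = (kg·m²·s⁻³) · cd² = kg·m²·s⁻³·cd².
Right side:
  Ω = V/A (resistance = voltage per current),
      = kg·m²·s⁻³·A⁻².
  V = W/A (potential = power per current),
      = kg·m²·s⁻³·A⁻¹.
  So V⁻¹ = kg⁻¹·m⁻²·s³·A.
  lm = cd·sr = cd (luminous flux; sr is dimensionless).
  So lm² = cd².
  Combining: A²·Ω·V⁻¹·lm² = A² · (kg·m²·s⁻³·A⁻²) · (kg⁻¹·m⁻²·s³·A) · cd² = A·cd².
Left is kg·m²·s⁻³·cd²; right is A·cd² — different.

No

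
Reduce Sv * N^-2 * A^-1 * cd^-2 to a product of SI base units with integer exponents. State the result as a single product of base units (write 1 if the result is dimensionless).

Sv = J/kg (equivalent dose = energy per mass),
    = m²·s⁻².
N = kg·m/s² = kg·m·s⁻² (force = mass × acceleration).
So N⁻² = kg⁻²·m⁻²·s⁴.
Combining: Sv·N⁻²·A⁻¹·cd⁻² = (m²·s⁻²) · (kg⁻²·m⁻²·s⁴) · A⁻¹ · cd⁻² = kg⁻²·s²·A⁻¹·cd⁻².

kg⁻²·s²·A⁻¹·cd⁻²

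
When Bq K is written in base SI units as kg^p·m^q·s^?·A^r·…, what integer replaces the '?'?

-1

Bq = 1/s = s⁻¹ (activity is decays per second).
Combining: Bq·K = s⁻¹ · K = s⁻¹·K.
The exponent of s is -1.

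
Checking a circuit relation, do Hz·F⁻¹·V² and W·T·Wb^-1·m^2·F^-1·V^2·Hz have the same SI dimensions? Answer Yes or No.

No

Left side:
  Hz = 1/s = s⁻¹ (frequency is cycles per second).
  F = C/V (capacitance = charge per voltage),
      = A·s/(kg·m²·s⁻³·A⁻¹) (substituting C and V),
      = kg⁻¹·m⁻²·s⁴·A².
  So F⁻¹ = kg·m²·s⁻⁴·A⁻².
  V = W/A (potential = power per current),
      = kg·m²·s⁻³·A⁻¹.
  So V² = kg²·m⁴·s⁻⁶·A⁻².
  Combining: Hz·F⁻¹·V² = s⁻¹ · (kg·m²·s⁻⁴·A⁻²) · (kg²·m⁴·s⁻⁶·A⁻²) = kg³·m⁶·s⁻¹¹·A⁻⁴.
Right side:
  W = J/s (power = energy per time),
      = kg·m²·s⁻³.
  T = Wb/m² (flux density = flux per area),
      = kg·s⁻²·A⁻¹.
  Wb = V·s (flux: a volt is a weber per second),
      = kg·m²·s⁻²·A⁻¹.
  So Wb⁻¹ = kg⁻¹·m⁻²·s²·A.
  F = C/V (capacitance = charge per voltage),
      = A·s/(kg·m²·s⁻³·A⁻¹) (substituting C and V),
      = kg⁻¹·m⁻²·s⁴·A².
  So F⁻¹ = kg·m²·s⁻⁴·A⁻².
  V = W/A (potential = power per current),
      = kg·m²·s⁻³·A⁻¹.
  So V² = kg²·m⁴·s⁻⁶·A⁻².
  Hz = 1/s = s⁻¹ (frequency is cycles per second).
  Combining: W·T·Wb⁻¹·m²·F⁻¹·V²·Hz = (kg·m²·s⁻³) · (kg·s⁻²·A⁻¹) · (kg⁻¹·m⁻²·s²·A) · m² · (kg·m²·s⁻⁴·A⁻²) · (kg²·m⁴·s⁻⁶·A⁻²) · s⁻¹ = kg⁴·m⁸·s⁻¹⁴·A⁻⁴.
Left is kg³·m⁶·s⁻¹¹·A⁻⁴; right is kg⁴·m⁸·s⁻¹⁴·A⁻⁴ — different.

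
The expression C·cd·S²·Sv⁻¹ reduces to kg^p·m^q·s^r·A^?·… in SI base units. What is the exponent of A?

5

C = A·s = s·A (charge = current × time).
S = 1/Ω (conductance is reciprocal resistance),
    = kg⁻¹·m⁻²·s³·A².
So S² = kg⁻²·m⁻⁴·s⁶·A⁴.
Sv = J/kg (equivalent dose = energy per mass),
    = m²·s⁻².
So Sv⁻¹ = m⁻²·s².
Combining: C·cd·S²·Sv⁻¹ = (s·A) · cd · (kg⁻²·m⁻⁴·s⁶·A⁴) · (m⁻²·s²) = kg⁻²·m⁻⁶·s⁹·A⁵·cd.
The exponent of A is 5.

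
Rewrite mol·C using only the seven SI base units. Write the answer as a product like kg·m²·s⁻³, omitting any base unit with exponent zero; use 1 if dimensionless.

C = A·s = s·A (charge = current × time).
Combining: mol·C = mol · (s·A) = s·A·mol.

s·A·mol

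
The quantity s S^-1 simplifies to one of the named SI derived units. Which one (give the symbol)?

S = 1/Ω (conductance is reciprocal resistance),
    = kg⁻¹·m⁻²·s³·A².
So S⁻¹ = kg·m²·s⁻³·A⁻².
Combining: s·S⁻¹ = s · (kg·m²·s⁻³·A⁻²) = kg·m²·s⁻²·A⁻².
kg·m²·s⁻²·A⁻² is the base-SI form of the henry.

H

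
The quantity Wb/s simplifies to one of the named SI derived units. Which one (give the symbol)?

V

Wb = V·s (flux: a volt is a weber per second),
    = kg·m²·s⁻²·A⁻¹.
Combining: s⁻¹·Wb = s⁻¹ · (kg·m²·s⁻²·A⁻¹) = kg·m²·s⁻³·A⁻¹.
kg·m²·s⁻³·A⁻¹ is the base-SI form of the volt.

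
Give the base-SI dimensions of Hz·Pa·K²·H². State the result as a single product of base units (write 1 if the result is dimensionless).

Hz = 1/s = s⁻¹ (frequency is cycles per second).
Pa = N/m² (pressure = force per area),
    = kg·m⁻¹·s⁻².
H = Wb/A (inductance = flux per current),
    = kg·m²·s⁻²·A⁻².
So H² = kg²·m⁴·s⁻⁴·A⁻⁴.
Combining: Hz·Pa·K²·H² = s⁻¹ · (kg·m⁻¹·s⁻²) · K² · (kg²·m⁴·s⁻⁴·A⁻⁴) = kg³·m³·s⁻⁷·A⁻⁴·K².

kg³·m³·s⁻⁷·A⁻⁴·K²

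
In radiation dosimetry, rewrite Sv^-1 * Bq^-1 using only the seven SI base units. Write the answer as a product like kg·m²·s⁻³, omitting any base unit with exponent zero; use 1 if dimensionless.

Sv = m²·s⁻².
So Sv⁻¹ = m⁻²·s².
Bq = s⁻¹.
So Bq⁻¹ = s.
Combining: Sv⁻¹·Bq⁻¹ = (m⁻²·s²) · s = m⁻²·s³.

m⁻²·s³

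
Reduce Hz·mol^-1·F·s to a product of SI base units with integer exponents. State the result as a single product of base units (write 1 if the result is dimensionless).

Hz = s⁻¹.
F = kg⁻¹·m⁻²·s⁴·A².
Combining: Hz·mol⁻¹·F·s = s⁻¹ · mol⁻¹ · (kg⁻¹·m⁻²·s⁴·A²) · s = kg⁻¹·m⁻²·s⁴·A²·mol⁻¹.

kg⁻¹·m⁻²·s⁴·A²·mol⁻¹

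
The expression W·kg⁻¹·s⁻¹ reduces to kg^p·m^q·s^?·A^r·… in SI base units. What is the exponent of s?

W = J/s (power = energy per time),
    = kg·m²·s⁻³.
Combining: W·kg⁻¹·s⁻¹ = (kg·m²·s⁻³) · kg⁻¹ · s⁻¹ = m²·s⁻⁴.
The exponent of s is -4.

-4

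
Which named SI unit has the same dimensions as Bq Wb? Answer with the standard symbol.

V

Bq = s⁻¹.
Wb = kg·m²·s⁻²·A⁻¹.
Combining: Bq·Wb = s⁻¹ · (kg·m²·s⁻²·A⁻¹) = kg·m²·s⁻³·A⁻¹.
kg·m²·s⁻³·A⁻¹ is the base-SI form of the volt.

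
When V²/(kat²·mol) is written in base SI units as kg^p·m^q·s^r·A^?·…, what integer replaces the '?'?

-2

kat = mol/s = s⁻¹·mol (catalytic activity).
So kat⁻² = s²·mol⁻².
V = W/A (potential = power per current),
    = kg·m²·s⁻³·A⁻¹.
So V² = kg²·m⁴·s⁻⁶·A⁻².
Combining: kat⁻²·mol⁻¹·V² = (s²·mol⁻²) · mol⁻¹ · (kg²·m⁴·s⁻⁶·A⁻²) = kg²·m⁴·s⁻⁴·A⁻²·mol⁻³.
The exponent of A is -2.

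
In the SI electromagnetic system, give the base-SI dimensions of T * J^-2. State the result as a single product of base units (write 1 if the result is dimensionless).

T = Wb/m² (flux density = flux per area),
    = kg·s⁻²·A⁻¹.
J = N·m (work = force × distance),
    = kg·m²·s⁻².
So J⁻² = kg⁻²·m⁻⁴·s⁴.
Combining: T·J⁻² = (kg·s⁻²·A⁻¹) · (kg⁻²·m⁻⁴·s⁴) = kg⁻¹·m⁻⁴·s²·A⁻¹.

kg⁻¹·m⁻⁴·s²·A⁻¹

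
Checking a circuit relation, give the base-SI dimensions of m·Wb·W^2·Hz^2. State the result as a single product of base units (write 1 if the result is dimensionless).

kg³·m⁷·s⁻¹⁰·A⁻¹

Wb = kg·m²·s⁻²·A⁻¹.
W = kg·m²·s⁻³.
So W² = kg²·m⁴·s⁻⁶.
Hz = s⁻¹.
So Hz² = s⁻².
Combining: m·Wb·W²·Hz² = m · (kg·m²·s⁻²·A⁻¹) · (kg²·m⁴·s⁻⁶) · s⁻² = kg³·m⁷·s⁻¹⁰·A⁻¹.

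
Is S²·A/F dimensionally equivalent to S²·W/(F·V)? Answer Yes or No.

Yes

Left side:
  F = C/V (capacitance = charge per voltage),
      = A·s/(kg·m²·s⁻³·A⁻¹) (substituting C and V),
      = kg⁻¹·m⁻²·s⁴·A².
  So F⁻¹ = kg·m²·s⁻⁴·A⁻².
  S = 1/Ω (conductance is reciprocal resistance),
      = kg⁻¹·m⁻²·s³·A².
  So S² = kg⁻²·m⁻⁴·s⁶·A⁴.
  Combining: F⁻¹·S²·A = (kg·m²·s⁻⁴·A⁻²) · (kg⁻²·m⁻⁴·s⁶·A⁴) · A = kg⁻¹·m⁻²·s²·A³.
Right side:
  F = kg⁻¹·m⁻²·s⁴·A².
  So F⁻¹ = kg·m²·s⁻⁴·A⁻².
  V = kg·m²·s⁻³·A⁻¹.
  So V⁻¹ = kg⁻¹·m⁻²·s³·A.
  S = kg⁻¹·m⁻²·s³·A².
  So S² = kg⁻²·m⁻⁴·s⁶·A⁴.
  W = kg·m²·s⁻³.
  Combining: F⁻¹·V⁻¹·S²·W = (kg·m²·s⁻⁴·A⁻²) · (kg⁻¹·m⁻²·s³·A) · (kg⁻²·m⁻⁴·s⁶·A⁴) · (kg·m²·s⁻³) = kg⁻¹·m⁻²·s²·A³.
Both reduce to kg⁻¹·m⁻²·s²·A³.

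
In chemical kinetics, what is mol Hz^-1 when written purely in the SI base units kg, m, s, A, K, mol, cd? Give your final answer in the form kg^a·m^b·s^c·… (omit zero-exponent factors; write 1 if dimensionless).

s·mol

Hz = 1/s = s⁻¹ (frequency is cycles per second).
So Hz⁻¹ = s.
Combining: mol·Hz⁻¹ = mol · s = s·mol.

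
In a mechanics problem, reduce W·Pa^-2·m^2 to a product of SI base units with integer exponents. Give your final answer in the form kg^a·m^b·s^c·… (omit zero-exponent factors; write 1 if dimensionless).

W = J/s (power = energy per time),
    = kg·m²·s⁻³.
Pa = N/m² (pressure = force per area),
    = kg·m⁻¹·s⁻².
So Pa⁻² = kg⁻²·m²·s⁴.
Combining: W·Pa⁻²·m² = (kg·m²·s⁻³) · (kg⁻²·m²·s⁴) · m² = kg⁻¹·m⁶·s.

kg⁻¹·m⁶·s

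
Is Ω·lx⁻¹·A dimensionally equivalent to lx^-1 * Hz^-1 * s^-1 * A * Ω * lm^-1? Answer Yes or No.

Left side:
  Ω = V/A (resistance = voltage per current),
      = kg·m²·s⁻³·A⁻².
  lx = lm/m² (illuminance = luminous flux per area),
      = m⁻²·cd.
  So lx⁻¹ = m²·cd⁻¹.
  Combining: Ω·lx⁻¹·A = (kg·m²·s⁻³·A⁻²) · (m²·cd⁻¹) · A = kg·m⁴·s⁻³·A⁻¹·cd⁻¹.
Right side:
  lx = lm/m² (illuminance = luminous flux per area),
      = m⁻²·cd.
  So lx⁻¹ = m²·cd⁻¹.
  Hz = 1/s = s⁻¹ (frequency is cycles per second).
  So Hz⁻¹ = s.
  Ω = V/A (resistance = voltage per current),
      = kg·m²·s⁻³·A⁻².
  lm = cd·sr = cd (luminous flux; sr is dimensionless).
  So lm⁻¹ = cd⁻¹.
  Combining: lx⁻¹·Hz⁻¹·s⁻¹·A·Ω·lm⁻¹ = (m²·cd⁻¹) · s · s⁻¹ · A · (kg·m²·s⁻³·A⁻²) · cd⁻¹ = kg·m⁴·s⁻³·A⁻¹·cd⁻².
Left is kg·m⁴·s⁻³·A⁻¹·cd⁻¹; right is kg·m⁴·s⁻³·A⁻¹·cd⁻² — different.

No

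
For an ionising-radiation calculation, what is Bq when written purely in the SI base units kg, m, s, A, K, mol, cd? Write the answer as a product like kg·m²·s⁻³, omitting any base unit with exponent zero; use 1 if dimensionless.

s⁻¹

Bq = 1/s = s⁻¹ (activity is decays per second).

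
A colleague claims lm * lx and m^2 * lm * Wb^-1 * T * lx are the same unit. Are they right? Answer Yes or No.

Left side:
  lm = cd·sr = cd (luminous flux; sr is dimensionless).
  lx = lm/m² (illuminance = luminous flux per area),
      = m⁻²·cd.
  Combining: lm·lx = cd · (m⁻²·cd) = m⁻²·cd².
Right side:
  lm = cd·sr = cd (luminous flux; sr is dimensionless).
  Wb = V·s (flux: a volt is a weber per second),
      = kg·m²·s⁻²·A⁻¹.
  So Wb⁻¹ = kg⁻¹·m⁻²·s²·A.
  T = Wb/m² (flux density = flux per area),
      = kg·s⁻²·A⁻¹.
  lx = lm/m² (illuminance = luminous flux per area),
      = m⁻²·cd.
  Combining: m²·lm·Wb⁻¹·T·lx = m² · cd · (kg⁻¹·m⁻²·s²·A) · (kg·s⁻²·A⁻¹) · (m⁻²·cd) = m⁻²·cd².
Both reduce to m⁻²·cd².

Yes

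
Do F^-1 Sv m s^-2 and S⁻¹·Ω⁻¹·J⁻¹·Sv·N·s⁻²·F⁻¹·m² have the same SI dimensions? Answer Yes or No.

Left side:
  F = kg⁻¹·m⁻²·s⁴·A².
  So F⁻¹ = kg·m²·s⁻⁴·A⁻².
  Sv = m²·s⁻².
  Combining: F⁻¹·Sv·m·s⁻² = (kg·m²·s⁻⁴·A⁻²) · (m²·s⁻²) · m · s⁻² = kg·m⁵·s⁻⁸·A⁻².
Right side:
  S = kg⁻¹·m⁻²·s³·A².
  So S⁻¹ = kg·m²·s⁻³·A⁻².
  Ω = kg·m²·s⁻³·A⁻².
  So Ω⁻¹ = kg⁻¹·m⁻²·s³·A².
  J = kg·m²·s⁻².
  So J⁻¹ = kg⁻¹·m⁻²·s².
  Sv = m²·s⁻².
  N = kg·m·s⁻².
  F = kg⁻¹·m⁻²·s⁴·A².
  So F⁻¹ = kg·m²·s⁻⁴·A⁻².
  Combining: S⁻¹·Ω⁻¹·J⁻¹·Sv·N·s⁻²·F⁻¹·m² = (kg·m²·s⁻³·A⁻²) · (kg⁻¹·m⁻²·s³·A²) · (kg⁻¹·m⁻²·s²) · (m²·s⁻²) · (kg·m·s⁻²) · s⁻² · (kg·m²·s⁻⁴·A⁻²) · m² = kg·m⁵·s⁻⁸·A⁻².
Both reduce to kg·m⁵·s⁻⁸·A⁻².

Yes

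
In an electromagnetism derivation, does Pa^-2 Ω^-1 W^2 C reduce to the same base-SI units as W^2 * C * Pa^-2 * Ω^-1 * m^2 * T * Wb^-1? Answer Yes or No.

Yes

Left side:
  Pa = N/m² (pressure = force per area),
      = kg·m⁻¹·s⁻².
  So Pa⁻² = kg⁻²·m²·s⁴.
  Ω = V/A (resistance = voltage per current),
      = kg·m²·s⁻³·A⁻².
  So Ω⁻¹ = kg⁻¹·m⁻²·s³·A².
  W = J/s (power = energy per time),
      = kg·m²·s⁻³.
  So W² = kg²·m⁴·s⁻⁶.
  C = A·s = s·A (charge = current × time).
  Combining: Pa⁻²·Ω⁻¹·W²·C = (kg⁻²·m²·s⁴) · (kg⁻¹·m⁻²·s³·A²) · (kg²·m⁴·s⁻⁶) · (s·A) = kg⁻¹·m⁴·s²·A³.
Right side:
  W = J/s (power = energy per time),
      = kg·m²·s⁻³.
  So W² = kg²·m⁴·s⁻⁶.
  C = A·s = s·A (charge = current × time).
  Pa = N/m² (pressure = force per area),
      = kg·m⁻¹·s⁻².
  So Pa⁻² = kg⁻²·m²·s⁴.
  Ω = V/A (resistance = voltage per current),
      = kg·m²·s⁻³·A⁻².
  So Ω⁻¹ = kg⁻¹·m⁻²·s³·A².
  T = Wb/m² (flux density = flux per area),
      = kg·s⁻²·A⁻¹.
  Wb = V·s (flux: a volt is a weber per second),
      = kg·m²·s⁻²·A⁻¹.
  So Wb⁻¹ = kg⁻¹·m⁻²·s²·A.
  Combining: W²·C·Pa⁻²·Ω⁻¹·m²·T·Wb⁻¹ = (kg²·m⁴·s⁻⁶) · (s·A) · (kg⁻²·m²·s⁴) · (kg⁻¹·m⁻²·s³·A²) · m² · (kg·s⁻²·A⁻¹) · (kg⁻¹·m⁻²·s²·A) = kg⁻¹·m⁴·s²·A³.
Both reduce to kg⁻¹·m⁴·s²·A³.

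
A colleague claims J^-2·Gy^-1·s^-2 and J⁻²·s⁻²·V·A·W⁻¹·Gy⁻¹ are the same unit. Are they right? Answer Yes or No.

Left side:
  J = N·m (work = force × distance),
      = kg·m²·s⁻².
  So J⁻² = kg⁻²·m⁻⁴·s⁴.
  Gy = J/kg (absorbed dose = energy per mass),
      = m²·s⁻².
  So Gy⁻¹ = m⁻²·s².
  Combining: J⁻²·Gy⁻¹·s⁻² = (kg⁻²·m⁻⁴·s⁴) · (m⁻²·s²) · s⁻² = kg⁻²·m⁻⁶·s⁴.
Right side:
  J = N·m (work = force × distance),
      = kg·m²·s⁻².
  So J⁻² = kg⁻²·m⁻⁴·s⁴.
  V = W/A (potential = power per current),
      = kg·m²·s⁻³·A⁻¹.
  W = J/s (power = energy per time),
      = kg·m²·s⁻³.
  So W⁻¹ = kg⁻¹·m⁻²·s³.
  Gy = J/kg (absorbed dose = energy per mass),
      = m²·s⁻².
  So Gy⁻¹ = m⁻²·s².
  Combining: J⁻²·s⁻²·V·A·W⁻¹·Gy⁻¹ = (kg⁻²·m⁻⁴·s⁴) · s⁻² · (kg·m²·s⁻³·A⁻¹) · A · (kg⁻¹·m⁻²·s³) · (m⁻²·s²) = kg⁻²·m⁻⁶·s⁴.
Both reduce to kg⁻²·m⁻⁶·s⁴.

Yes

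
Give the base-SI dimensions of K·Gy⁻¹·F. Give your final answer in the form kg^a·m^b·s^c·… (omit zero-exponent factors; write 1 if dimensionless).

Gy = J/kg (absorbed dose = energy per mass),
    = m²·s⁻².
So Gy⁻¹ = m⁻²·s².
F = C/V (capacitance = charge per voltage),
    = A·s/(kg·m²·s⁻³·A⁻¹) (substituting C and V),
    = kg⁻¹·m⁻²·s⁴·A².
Combining: K·Gy⁻¹·F = K · (m⁻²·s²) · (kg⁻¹·m⁻²·s⁴·A²) = kg⁻¹·m⁻⁴·s⁶·A²·K.

kg⁻¹·m⁻⁴·s⁶·A²·K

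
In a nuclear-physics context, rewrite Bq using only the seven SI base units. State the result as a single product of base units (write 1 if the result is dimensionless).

Bq = 1/s = s⁻¹ (activity is decays per second).

s⁻¹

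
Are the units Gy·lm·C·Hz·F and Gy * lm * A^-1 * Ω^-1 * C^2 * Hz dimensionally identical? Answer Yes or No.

Yes

Left side:
  Gy = J/kg (absorbed dose = energy per mass),
      = m²·s⁻².
  lm = cd·sr = cd (luminous flux; sr is dimensionless).
  C = A·s = s·A (charge = current × time).
  Hz = 1/s = s⁻¹ (frequency is cycles per second).
  F = C/V (capacitance = charge per voltage),
      = A·s/(kg·m²·s⁻³·A⁻¹) (substituting C and V),
      = kg⁻¹·m⁻²·s⁴·A².
  Combining: Gy·lm·C·Hz·F = (m²·s⁻²) · cd · (s·A) · s⁻¹ · (kg⁻¹·m⁻²·s⁴·A²) = kg⁻¹·s²·A³·cd.
Right side:
  Gy = J/kg (absorbed dose = energy per mass),
      = m²·s⁻².
  lm = cd·sr = cd (luminous flux; sr is dimensionless).
  Ω = V/A (resistance = voltage per current),
      = kg·m²·s⁻³·A⁻².
  So Ω⁻¹ = kg⁻¹·m⁻²·s³·A².
  C = A·s = s·A (charge = current × time).
  So C² = s²·A².
  Hz = 1/s = s⁻¹ (frequency is cycles per second).
  Combining: Gy·lm·A⁻¹·Ω⁻¹·C²·Hz = (m²·s⁻²) · cd · A⁻¹ · (kg⁻¹·m⁻²·s³·A²) · (s²·A²) · s⁻¹ = kg⁻¹·s²·A³·cd.
Both reduce to kg⁻¹·s²·A³·cd.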